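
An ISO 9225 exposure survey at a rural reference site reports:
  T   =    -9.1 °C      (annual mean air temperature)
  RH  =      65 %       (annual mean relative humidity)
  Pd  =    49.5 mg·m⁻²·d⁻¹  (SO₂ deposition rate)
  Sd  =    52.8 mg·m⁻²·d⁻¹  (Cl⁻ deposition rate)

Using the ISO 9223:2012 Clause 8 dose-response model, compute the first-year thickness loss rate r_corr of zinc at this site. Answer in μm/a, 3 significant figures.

zinc: T≤10 °C ⇒ hinge +0.038·(-9.1−10) = -0.7258
  Pd branch = 0.0129·Pd^0.44·e^(0.046·RH+f) = 0.6911 μm/a
  Cl⁻ term: 0.0175·52.8^0.57·exp(0.008·65+0.085·-9.1) = 0.1303
  r_corr = 0.6911 + 0.1303 = 0.8214 μm/a

r_corr = 0.821 μm/a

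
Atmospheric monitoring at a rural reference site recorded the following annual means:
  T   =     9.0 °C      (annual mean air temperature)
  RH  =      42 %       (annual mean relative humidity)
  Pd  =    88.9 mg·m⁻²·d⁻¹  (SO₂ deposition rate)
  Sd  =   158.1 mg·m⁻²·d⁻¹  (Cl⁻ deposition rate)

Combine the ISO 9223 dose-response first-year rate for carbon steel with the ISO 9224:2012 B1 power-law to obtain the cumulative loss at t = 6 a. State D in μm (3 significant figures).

carbon steel: f(T) = +0.150·(T−10) [T≤10 °C] = -0.1500
  sulphur-dioxide contribution → 36.4 μm/a
  chloride contribution → 13.5 μm/a
  total first-year rate 49.89 μm/a
ISO 9224: D(t) = r_corr · t^b with b = 0.523 (carbon steel, B1)
  D(6) = 49.89 × 6^0.523 = 49.89 × 2.553 = 127.4 μm

D(6) = 127 μm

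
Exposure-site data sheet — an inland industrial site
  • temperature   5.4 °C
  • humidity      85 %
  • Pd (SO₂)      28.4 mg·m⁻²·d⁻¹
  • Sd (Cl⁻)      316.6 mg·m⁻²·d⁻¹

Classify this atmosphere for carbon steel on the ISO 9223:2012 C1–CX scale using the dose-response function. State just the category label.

carbon steel: f(T) = +0.150·(T−10) [T≤10 °C] = -0.6900
  SO₂ term: 1.77·28.4^0.52·exp(0.02·85-0.6900) = 27.69
  Cl⁻ term: 0.102·316.6^0.62·exp(0.033·85+0.04·5.4) = 74.29
  r_corr = 27.69 + 74.29 = 102 μm/a
ISO 9223 Table 2 (carbon steel): 80 < 102 ≤ 200 μm/a ⇒ C5

C5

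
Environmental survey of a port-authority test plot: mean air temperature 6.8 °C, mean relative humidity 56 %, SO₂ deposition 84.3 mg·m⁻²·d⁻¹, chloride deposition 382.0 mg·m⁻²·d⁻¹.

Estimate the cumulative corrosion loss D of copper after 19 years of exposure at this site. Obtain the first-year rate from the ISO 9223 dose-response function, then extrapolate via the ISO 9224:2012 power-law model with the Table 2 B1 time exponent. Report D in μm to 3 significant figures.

D(19) = 5.99 μm

copper: T≤10 °C ⇒ hinge +0.126·(6.8−10) = -0.4032
  Pd branch = 0.0053·Pd^0.26·e^(0.059·RH+f) = 0.3053 μm/a
  Cl⁻ term: 0.01025·382.0^0.27·exp(0.036·56+0.049·6.8) = 0.5347
  sum: 0.3053 + 0.5347 → r_corr = 0.8401 μm/a
ISO 9224: D(t) = r_corr · t^b with b = 0.667 (copper, B1)
  D(19) = 0.8401 × 19^0.667 = 0.8401 × 7.127 = 5.987 μm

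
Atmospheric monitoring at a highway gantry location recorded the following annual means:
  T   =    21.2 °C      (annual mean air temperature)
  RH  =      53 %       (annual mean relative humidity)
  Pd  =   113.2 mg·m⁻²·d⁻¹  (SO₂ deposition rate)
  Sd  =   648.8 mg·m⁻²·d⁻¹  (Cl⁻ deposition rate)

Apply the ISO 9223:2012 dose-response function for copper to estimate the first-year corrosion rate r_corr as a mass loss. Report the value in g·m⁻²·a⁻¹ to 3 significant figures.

r_corr = 11.6 g·m⁻²·a⁻¹

copper: f(T) = -0.080·(T−10) [T>10 °C] = -0.8960
  sulphur-dioxide contribution → 0.1687 μm/a
  chloride contribution → 1.121 μm/a
  total first-year rate 1.29 μm/a
Convert to mass loss: 1.29 μm/a × 8.96 g/cm³ = 11.56 g·m⁻²·a⁻¹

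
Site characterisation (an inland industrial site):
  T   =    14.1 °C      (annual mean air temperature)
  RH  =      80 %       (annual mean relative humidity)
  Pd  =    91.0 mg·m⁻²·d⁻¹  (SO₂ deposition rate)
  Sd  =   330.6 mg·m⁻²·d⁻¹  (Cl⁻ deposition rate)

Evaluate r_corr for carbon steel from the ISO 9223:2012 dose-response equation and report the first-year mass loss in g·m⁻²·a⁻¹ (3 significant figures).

carbon steel: temperature factor f = -0.054·(4.1) = -0.2214
  sulphur-dioxide contribution → 73.35 μm/a
  chloride contribution → 91.63 μm/a
  total first-year rate 165 μm/a
Convert to mass loss: 165 μm/a × 7.85 g/cm³ = 1295 g·m⁻²·a⁻¹

r_corr = 1.30e+03 g·m⁻²·a⁻¹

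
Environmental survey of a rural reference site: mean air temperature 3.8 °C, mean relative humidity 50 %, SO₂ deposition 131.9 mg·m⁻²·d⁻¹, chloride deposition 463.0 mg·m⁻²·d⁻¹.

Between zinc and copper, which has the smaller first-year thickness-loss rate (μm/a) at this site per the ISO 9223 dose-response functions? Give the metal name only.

copper

zinc: temperature factor f = +0.038·(-6.2) = -0.2356
  Pd branch = 0.0129·Pd^0.44·e^(0.046·RH+f) = 0.8711 μm/a
  Sd branch = 0.0175·Sd^0.57·e^(0.008·RH+0.085·T) = 1.192 μm/a
  sum: 0.8711 + 1.192 → r_corr = 2.063 μm/a
copper: f(T) = +0.126·(T−10) [T≤10 °C] = -0.7812
  Pd branch = 0.0053·Pd^0.26·e^(0.059·RH+f) = 0.165 μm/a
  Cl⁻ term: 0.01025·463.0^0.27·exp(0.036·50+0.049·3.8) = 0.3918
  r_corr = 0.165 + 0.3918 = 0.5567 μm/a
Ordering by μm/a: zinc (2.06) > copper (0.557)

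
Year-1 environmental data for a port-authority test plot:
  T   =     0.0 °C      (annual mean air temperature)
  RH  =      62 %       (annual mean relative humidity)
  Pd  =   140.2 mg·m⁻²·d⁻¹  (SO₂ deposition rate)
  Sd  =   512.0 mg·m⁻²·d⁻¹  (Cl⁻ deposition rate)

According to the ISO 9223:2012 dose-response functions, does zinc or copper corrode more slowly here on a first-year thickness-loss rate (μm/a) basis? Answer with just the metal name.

zinc: temperature factor f = +0.038·(-10.0) = -0.3800
  SO₂ term: 0.0129·140.2^0.44·exp(0.046·62-0.3800) = 1.345
  Cl⁻ term: 0.0175·512.0^0.57·exp(0.008·62+0.085·0.0) = 1.006
  sum: 1.345 + 1.006 → r_corr = 2.351 μm/a
copper: f(T) = +0.126·(T−10) [T≤10 °C] = -1.2600
  Pd branch = 0.0053·Pd^0.26·e^(0.059·RH+f) = 0.2108 μm/a
  Cl⁻ term: 0.01025·512.0^0.27·exp(0.036·62+0.049·0.0) = 0.5147
  sum: 0.2108 + 0.5147 → r_corr = 0.7255 μm/a
Ordering by μm/a: zinc (2.35) > copper (0.726)

copper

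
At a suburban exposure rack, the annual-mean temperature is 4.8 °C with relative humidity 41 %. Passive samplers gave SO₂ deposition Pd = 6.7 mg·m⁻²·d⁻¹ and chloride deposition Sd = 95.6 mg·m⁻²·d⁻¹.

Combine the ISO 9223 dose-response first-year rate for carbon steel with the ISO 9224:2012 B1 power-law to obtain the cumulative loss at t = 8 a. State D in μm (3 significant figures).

carbon steel: temperature factor f = +0.150·(-5.2) = -0.7800
  SO₂ term: 1.77·6.7^0.52·exp(0.02·41-0.7800) = 4.953
  Sd branch = 0.102·Sd^0.62·e^(0.033·RH+0.04·T) = 8.081 μm/a
  r_corr = 4.953 + 8.081 = 13.03 μm/a
ISO 9224: D(t) = r_corr · t^b with b = 0.523 (carbon steel, B1)
  D(8) = 13.03 × 8^0.523 = 13.03 × 2.967 = 38.67 μm

D(8) = 38.7 μm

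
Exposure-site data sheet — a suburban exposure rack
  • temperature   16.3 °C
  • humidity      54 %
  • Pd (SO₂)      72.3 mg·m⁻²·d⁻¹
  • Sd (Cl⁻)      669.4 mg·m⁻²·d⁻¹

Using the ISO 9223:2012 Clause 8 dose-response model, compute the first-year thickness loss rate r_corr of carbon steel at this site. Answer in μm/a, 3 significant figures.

carbon steel: temperature factor f = -0.054·(6.3) = -0.3402
  Pd branch = 1.77·Pd^0.52·e^(0.02·RH+f) = 34.36 μm/a
  Sd branch = 0.102·Sd^0.62·e^(0.033·RH+0.04·T) = 65.7 μm/a
  r_corr = 34.36 + 65.7 = 100.1 μm/a

r_corr = 100 μm/a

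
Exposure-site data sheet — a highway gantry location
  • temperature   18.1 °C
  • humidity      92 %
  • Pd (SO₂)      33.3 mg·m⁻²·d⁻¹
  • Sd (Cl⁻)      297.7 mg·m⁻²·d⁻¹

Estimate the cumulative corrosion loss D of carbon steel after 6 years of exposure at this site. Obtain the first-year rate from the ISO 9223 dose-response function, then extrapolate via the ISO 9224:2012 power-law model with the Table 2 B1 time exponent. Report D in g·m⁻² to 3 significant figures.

D(6) = 3.89e+03 g·m⁻²

carbon steel: f(T) = -0.054·(T−10) [T>10 °C] = -0.4374
  Pd branch = 1.77·Pd^0.52·e^(0.02·RH+f) = 44.54 μm/a
  Sd branch = 0.102·Sd^0.62·e^(0.033·RH+0.04·T) = 149.7 μm/a
  sum: 44.54 + 149.7 → r_corr = 194.3 μm/a
ISO 9224: D(t) = r_corr · t^b with b = 0.523 (carbon steel, B1)
  D(6) = 194.3 × 6^0.523 = 194.3 × 2.553 = 495.9 μm
  Mass loss = 495.9 μm × 7.85 g/cm³ = 3893 g·m⁻²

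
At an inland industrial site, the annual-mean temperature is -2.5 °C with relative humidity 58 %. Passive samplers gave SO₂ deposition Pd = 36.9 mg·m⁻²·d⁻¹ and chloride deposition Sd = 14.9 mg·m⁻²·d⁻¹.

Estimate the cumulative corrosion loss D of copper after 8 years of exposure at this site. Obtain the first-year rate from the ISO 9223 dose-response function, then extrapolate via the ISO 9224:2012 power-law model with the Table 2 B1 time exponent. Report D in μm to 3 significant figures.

copper: T≤10 °C ⇒ hinge +0.126·(-2.5−10) = -1.5750
  SO₂ term: 0.0053·36.9^0.26·exp(0.059·58-1.5750) = 0.08587
  Sd branch = 0.01025·Sd^0.27·e^(0.036·RH+0.049·T) = 0.1517 μm/a
  sum: 0.08587 + 0.1517 → r_corr = 0.2376 μm/a
Long-term exponent b (ISO 9224 Table 2, B1) = 0.667
  D(8) = 0.2376 × 8^0.667 = 0.2376 × 4.003 = 0.9511 μm

D(8) = 0.951 μm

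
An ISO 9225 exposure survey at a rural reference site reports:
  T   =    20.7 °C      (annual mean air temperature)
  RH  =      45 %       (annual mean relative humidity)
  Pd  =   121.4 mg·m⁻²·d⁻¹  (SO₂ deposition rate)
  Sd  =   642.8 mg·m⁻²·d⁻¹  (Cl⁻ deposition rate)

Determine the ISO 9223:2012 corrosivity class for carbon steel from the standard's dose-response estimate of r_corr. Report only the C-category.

C5

carbon steel: T>10 °C ⇒ hinge -0.054·(20.7−10) = -0.5778
  Pd branch = 1.77·Pd^0.52·e^(0.02·RH+f) = 29.63 μm/a
  Sd branch = 0.102·Sd^0.62·e^(0.033·RH+0.04·T) = 56.77 μm/a
  sum: 29.63 + 56.77 → r_corr = 86.4 μm/a
Category bounds: 80…200 μm/a bracket r_corr ⇒ C5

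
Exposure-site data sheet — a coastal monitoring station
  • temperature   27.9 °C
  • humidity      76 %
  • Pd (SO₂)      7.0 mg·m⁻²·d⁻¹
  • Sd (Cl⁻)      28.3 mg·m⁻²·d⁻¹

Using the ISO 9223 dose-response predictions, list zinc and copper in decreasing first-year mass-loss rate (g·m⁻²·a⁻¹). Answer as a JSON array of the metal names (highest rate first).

["zinc", "copper"]

zinc: f(T) = -0.071·(T−10) [T>10 °C] = -1.2709
  SO₂ term: 0.0129·7.0^0.44·exp(0.046·76-1.2709) = 0.281
  Cl⁻ term: 0.0175·28.3^0.57·exp(0.008·76+0.085·27.9) = 2.315
  r_corr = 0.281 + 2.315 = 2.596 μm/a
  mass loss = 2.596 μm/a × 7.14 g/cm³ = 18.54 g·m⁻²·a⁻¹
copper: f(T) = -0.080·(T−10) [T>10 °C] = -1.4320
  Pd branch = 0.0053·Pd^0.26·e^(0.059·RH+f) = 0.186 μm/a
  Cl⁻ term: 0.01025·28.3^0.27·exp(0.036·76+0.049·27.9) = 1.53
  r_corr = 0.186 + 1.53 = 1.716 μm/a
  mass loss = 1.716 μm/a × 8.96 g/cm³ = 15.37 g·m⁻²·a⁻¹
Ordering by g·m⁻²·a⁻¹: zinc (18.5) > copper (15.4)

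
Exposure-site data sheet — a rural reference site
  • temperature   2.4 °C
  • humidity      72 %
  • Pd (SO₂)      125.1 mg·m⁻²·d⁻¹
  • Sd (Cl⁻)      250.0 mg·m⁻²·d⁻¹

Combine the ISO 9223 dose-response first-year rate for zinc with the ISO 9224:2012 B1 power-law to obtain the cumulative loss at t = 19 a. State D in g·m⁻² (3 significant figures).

zinc: T≤10 °C ⇒ hinge +0.038·(2.4−10) = -0.2888
  Pd branch = 0.0129·Pd^0.44·e^(0.046·RH+f) = 2.22 μm/a
  Sd branch = 0.0175·Sd^0.57·e^(0.008·RH+0.085·T) = 0.8884 μm/a
  r_corr = 2.22 + 0.8884 = 3.108 μm/a
Power-law: D(19) = r_corr · 19^0.813
  D(19) = 3.108 × 19^0.813 = 3.108 × 10.96 = 34.05 μm
  Mass loss = 34.05 μm × 7.14 g/cm³ = 243.1 g·m⁻²

D(19) = 243 g·m⁻²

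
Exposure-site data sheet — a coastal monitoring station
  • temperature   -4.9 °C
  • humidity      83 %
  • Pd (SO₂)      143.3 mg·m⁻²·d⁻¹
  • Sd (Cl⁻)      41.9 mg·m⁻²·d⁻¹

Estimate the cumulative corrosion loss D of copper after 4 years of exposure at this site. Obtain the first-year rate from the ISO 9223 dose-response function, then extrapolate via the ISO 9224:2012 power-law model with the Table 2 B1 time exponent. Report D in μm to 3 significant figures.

copper: temperature factor f = +0.126·(-14.9) = -1.8774
  SO₂ term: 0.0053·143.3^0.26·exp(0.059·83-1.8774) = 0.3947
  Cl⁻ term: 0.01025·41.9^0.27·exp(0.036·83+0.049·-4.9) = 0.4387
  sum: 0.3947 + 0.4387 → r_corr = 0.8334 μm/a
Long-term exponent b (ISO 9224 Table 2, B1) = 0.667
  D(4) = 0.8334 × 4^0.667 = 0.8334 × 2.521 = 2.101 μm

D(4) = 2.10 μm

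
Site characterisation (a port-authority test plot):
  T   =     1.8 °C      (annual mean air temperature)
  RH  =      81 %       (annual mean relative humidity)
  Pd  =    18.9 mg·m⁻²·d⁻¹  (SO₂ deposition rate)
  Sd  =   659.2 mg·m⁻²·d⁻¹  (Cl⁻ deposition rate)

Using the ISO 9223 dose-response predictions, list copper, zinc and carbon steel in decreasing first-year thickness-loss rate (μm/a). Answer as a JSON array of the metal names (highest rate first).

copper: T≤10 °C ⇒ hinge +0.126·(1.8−10) = -1.0332
  SO₂ term: 0.0053·18.9^0.26·exp(0.059·81-1.0332) = 0.4819
  Sd branch = 0.01025·Sd^0.27·e^(0.036·RH+0.049·T) = 1.193 μm/a
  sum: 0.4819 + 1.193 → r_corr = 1.675 μm/a
zinc: T≤10 °C ⇒ hinge +0.038·(1.8−10) = -0.3116
  Pd branch = 0.0129·Pd^0.44·e^(0.046·RH+f) = 1.429 μm/a
  Sd branch = 0.0175·Sd^0.57·e^(0.008·RH+0.085·T) = 1.577 μm/a
  sum: 1.429 + 1.577 → r_corr = 3.006 μm/a
carbon steel: f(T) = +0.150·(T−10) [T≤10 °C] = -1.2300
  SO₂ term: 1.77·18.9^0.52·exp(0.02·81-1.2300) = 12.05
  Sd branch = 0.102·Sd^0.62·e^(0.033·RH+0.04·T) = 88.82 μm/a
  r_corr = 12.05 + 88.82 = 100.9 μm/a
Ordering by μm/a: carbon steel (101) > zinc (3.01) > copper (1.67)

["carbon steel", "zinc", "copper"]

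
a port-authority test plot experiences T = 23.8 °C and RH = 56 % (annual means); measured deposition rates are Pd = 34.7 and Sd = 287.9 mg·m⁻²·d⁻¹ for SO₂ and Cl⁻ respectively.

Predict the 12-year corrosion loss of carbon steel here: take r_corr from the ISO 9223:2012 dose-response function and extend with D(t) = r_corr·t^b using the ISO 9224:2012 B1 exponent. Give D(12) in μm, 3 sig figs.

D(12) = 266 μm

carbon steel: f(T) = -0.054·(T−10) [T>10 °C] = -0.7452
  sulphur-dioxide contribution → 16.28 μm/a
  chloride contribution → 56.15 μm/a
  total first-year rate 72.43 μm/a
Power-law: D(12) = r_corr · 12^0.523
  D(12) = 72.43 × 12^0.523 = 72.43 × 3.668 = 265.7 μm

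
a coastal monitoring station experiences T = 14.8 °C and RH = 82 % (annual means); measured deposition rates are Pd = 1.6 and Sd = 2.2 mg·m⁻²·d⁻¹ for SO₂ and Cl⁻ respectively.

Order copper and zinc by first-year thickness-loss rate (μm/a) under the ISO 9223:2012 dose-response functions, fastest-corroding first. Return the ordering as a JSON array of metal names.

["copper", "zinc"]

copper: f(T) = -0.080·(T−10) [T>10 °C] = -0.3840
  Pd branch = 0.0053·Pd^0.26·e^(0.059·RH+f) = 0.5149 μm/a
  Sd branch = 0.01025·Sd^0.27·e^(0.036·RH+0.049·T) = 0.5014 μm/a
  sum: 0.5149 + 0.5014 → r_corr = 1.016 μm/a
zinc: temperature factor f = -0.071·(4.8) = -0.3408
  SO₂ term: 0.0129·1.6^0.44·exp(0.046·82-0.3408) = 0.4904
  Sd branch = 0.0175·Sd^0.57·e^(0.008·RH+0.085·T) = 0.186 μm/a
  sum: 0.4904 + 0.186 → r_corr = 0.6764 μm/a
Ordering by μm/a: copper (1.02) > zinc (0.676)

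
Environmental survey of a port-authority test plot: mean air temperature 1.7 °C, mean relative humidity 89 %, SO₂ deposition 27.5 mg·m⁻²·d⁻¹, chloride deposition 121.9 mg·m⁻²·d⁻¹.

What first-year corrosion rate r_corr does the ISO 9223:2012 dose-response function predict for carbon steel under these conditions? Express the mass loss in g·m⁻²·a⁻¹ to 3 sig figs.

carbon steel: f(T) = +0.150·(T−10) [T≤10 °C] = -1.2450
  SO₂ term: 1.77·27.5^0.52·exp(0.02·89-1.2450) = 16.93
  Sd branch = 0.102·Sd^0.62·e^(0.033·RH+0.04·T) = 40.46 μm/a
  sum: 16.93 + 40.46 → r_corr = 57.39 μm/a
Convert to mass loss: 57.39 μm/a × 7.85 g/cm³ = 450.5 g·m⁻²·a⁻¹

r_corr = 451 g·m⁻²·a⁻¹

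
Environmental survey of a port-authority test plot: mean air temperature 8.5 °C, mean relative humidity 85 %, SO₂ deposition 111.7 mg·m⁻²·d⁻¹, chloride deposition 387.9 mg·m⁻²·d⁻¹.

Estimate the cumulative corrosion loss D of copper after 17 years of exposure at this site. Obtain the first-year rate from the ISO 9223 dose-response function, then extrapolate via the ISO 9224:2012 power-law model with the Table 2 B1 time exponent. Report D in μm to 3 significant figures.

D(17) = 25.9 μm

copper: T≤10 °C ⇒ hinge +0.126·(8.5−10) = -0.1890
  Pd branch = 0.0053·Pd^0.26·e^(0.059·RH+f) = 2.253 μm/a
  Sd branch = 0.01025·Sd^0.27·e^(0.036·RH+0.049·T) = 1.658 μm/a
  sum: 2.253 + 1.658 → r_corr = 3.91 μm/a
ISO 9224: D(t) = r_corr · t^b with b = 0.667 (copper, B1)
  D(17) = 3.91 × 17^0.667 = 3.91 × 6.618 = 25.88 μm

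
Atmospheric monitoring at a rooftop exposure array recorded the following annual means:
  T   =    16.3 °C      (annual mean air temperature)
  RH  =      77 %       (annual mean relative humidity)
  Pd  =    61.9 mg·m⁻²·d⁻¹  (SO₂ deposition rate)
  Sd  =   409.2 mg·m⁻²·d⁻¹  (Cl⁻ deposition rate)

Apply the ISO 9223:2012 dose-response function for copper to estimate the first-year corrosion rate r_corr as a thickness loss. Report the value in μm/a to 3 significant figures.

r_corr = 2.73 μm/a

copper: f(T) = -0.080·(T−10) [T>10 °C] = -0.5040
  SO₂ term: 0.0053·61.9^0.26·exp(0.059·77-0.5040) = 0.8795
  Cl⁻ term: 0.01025·409.2^0.27·exp(0.036·77+0.049·16.3) = 1.848
  r_corr = 0.8795 + 1.848 = 2.727 μm/a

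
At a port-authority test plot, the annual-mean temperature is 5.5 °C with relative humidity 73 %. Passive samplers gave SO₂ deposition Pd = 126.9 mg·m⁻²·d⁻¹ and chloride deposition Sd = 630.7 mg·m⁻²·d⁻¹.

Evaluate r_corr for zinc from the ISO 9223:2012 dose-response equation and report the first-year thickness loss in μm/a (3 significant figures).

zinc: T≤10 °C ⇒ hinge +0.038·(5.5−10) = -0.1710
  SO₂ term: 0.0129·126.9^0.44·exp(0.046·73-0.1710) = 2.632
  Sd branch = 0.0175·Sd^0.57·e^(0.008·RH+0.085·T) = 1.975 μm/a
  sum: 2.632 + 1.975 → r_corr = 4.607 μm/a

r_corr = 4.61 μm/a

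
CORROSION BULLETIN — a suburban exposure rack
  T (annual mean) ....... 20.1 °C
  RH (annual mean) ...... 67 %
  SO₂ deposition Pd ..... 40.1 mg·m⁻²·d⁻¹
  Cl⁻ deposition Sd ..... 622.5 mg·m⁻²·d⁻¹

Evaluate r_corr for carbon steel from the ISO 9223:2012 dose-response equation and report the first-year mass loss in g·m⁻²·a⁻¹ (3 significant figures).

carbon steel: temperature factor f = -0.054·(10.1) = -0.5454
  sulphur-dioxide contribution → 26.71 μm/a
  chloride contribution → 112.3 μm/a
  total first-year rate 139 μm/a
Convert to mass loss: 139 μm/a × 7.85 g/cm³ = 1091 g·m⁻²·a⁻¹

r_corr = 1.09e+03 g·m⁻²·a⁻¹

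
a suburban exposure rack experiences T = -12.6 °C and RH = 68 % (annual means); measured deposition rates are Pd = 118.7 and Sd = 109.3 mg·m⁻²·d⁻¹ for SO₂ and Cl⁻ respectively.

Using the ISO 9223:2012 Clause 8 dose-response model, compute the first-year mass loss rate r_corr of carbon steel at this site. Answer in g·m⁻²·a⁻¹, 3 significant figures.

r_corr = 106 g·m⁻²·a⁻¹

carbon steel: temperature factor f = +0.150·(-22.6) = -3.3900
  SO₂ term: 1.77·118.7^0.52·exp(0.02·68-3.3900) = 2.787
  Sd branch = 0.102·Sd^0.62·e^(0.033·RH+0.04·T) = 10.67 μm/a
  sum: 2.787 + 10.67 → r_corr = 13.46 μm/a
Convert to mass loss: 13.46 μm/a × 7.85 g/cm³ = 105.6 g·m⁻²·a⁻¹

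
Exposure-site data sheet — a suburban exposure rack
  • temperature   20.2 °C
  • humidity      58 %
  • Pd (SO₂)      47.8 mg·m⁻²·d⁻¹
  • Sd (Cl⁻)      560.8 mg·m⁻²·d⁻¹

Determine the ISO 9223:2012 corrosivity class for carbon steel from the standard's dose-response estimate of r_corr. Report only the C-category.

carbon steel: T>10 °C ⇒ hinge -0.054·(20.2−10) = -0.5508
  sulphur-dioxide contribution → 24.31 μm/a
  chloride contribution → 78.53 μm/a
  ⇒ r_corr(carbon steel) = 102.8 μm/a
Category bounds: 80…200 μm/a bracket r_corr ⇒ C5

C5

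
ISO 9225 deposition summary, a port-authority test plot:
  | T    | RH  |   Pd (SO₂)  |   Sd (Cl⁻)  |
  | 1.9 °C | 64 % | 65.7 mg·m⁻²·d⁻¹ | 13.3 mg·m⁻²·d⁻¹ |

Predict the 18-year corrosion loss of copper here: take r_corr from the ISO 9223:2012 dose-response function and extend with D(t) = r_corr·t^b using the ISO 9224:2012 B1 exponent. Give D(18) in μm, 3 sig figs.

D(18) = 3.26 μm

copper: temperature factor f = +0.126·(-8.1) = -1.0206
  SO₂ term: 0.0053·65.7^0.26·exp(0.059·64-1.0206) = 0.2475
  Sd branch = 0.01025·Sd^0.27·e^(0.036·RH+0.049·T) = 0.2266 μm/a
  sum: 0.2475 + 0.2266 → r_corr = 0.474 μm/a
Long-term exponent b (ISO 9224 Table 2, B1) = 0.667
  D(18) = 0.474 × 18^0.667 = 0.474 × 6.875 = 3.259 μm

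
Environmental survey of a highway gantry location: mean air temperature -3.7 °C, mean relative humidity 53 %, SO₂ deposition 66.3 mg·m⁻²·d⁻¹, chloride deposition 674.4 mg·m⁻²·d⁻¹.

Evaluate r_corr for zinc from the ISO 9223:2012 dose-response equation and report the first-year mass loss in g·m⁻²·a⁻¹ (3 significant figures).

zinc: T≤10 °C ⇒ hinge +0.038·(-3.7−10) = -0.5206
  Pd branch = 0.0129·Pd^0.44·e^(0.046·RH+f) = 0.5556 μm/a
  Sd branch = 0.0175·Sd^0.57·e^(0.008·RH+0.085·T) = 0.8 μm/a
  r_corr = 0.5556 + 0.8 = 1.356 μm/a
Convert to mass loss: 1.356 μm/a × 7.14 g/cm³ = 9.679 g·m⁻²·a⁻¹

r_corr = 9.68 g·m⁻²·a⁻¹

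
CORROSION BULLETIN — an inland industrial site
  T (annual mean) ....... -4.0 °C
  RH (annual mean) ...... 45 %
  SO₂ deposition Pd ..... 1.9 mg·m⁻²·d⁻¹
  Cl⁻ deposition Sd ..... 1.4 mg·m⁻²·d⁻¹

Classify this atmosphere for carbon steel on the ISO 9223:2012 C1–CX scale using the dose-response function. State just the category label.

C1

carbon steel: temperature factor f = +0.150·(-14.0) = -2.1000
  sulphur-dioxide contribution → 0.7443 μm/a
  chloride contribution → 0.4728 μm/a
  total first-year rate 1.217 μm/a
1.22 μm/a falls in (0, 1.3] for carbon steel → category C1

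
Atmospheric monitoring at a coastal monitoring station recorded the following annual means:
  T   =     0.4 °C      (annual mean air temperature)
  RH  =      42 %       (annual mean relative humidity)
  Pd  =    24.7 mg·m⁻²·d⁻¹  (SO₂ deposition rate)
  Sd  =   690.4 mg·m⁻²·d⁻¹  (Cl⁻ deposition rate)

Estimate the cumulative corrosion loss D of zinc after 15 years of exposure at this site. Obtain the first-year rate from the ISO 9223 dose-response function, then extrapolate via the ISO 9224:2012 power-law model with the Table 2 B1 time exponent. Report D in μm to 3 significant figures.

zinc: T≤10 °C ⇒ hinge +0.038·(0.4−10) = -0.3648
  SO₂ term: 0.0129·24.7^0.44·exp(0.046·42-0.3648) = 0.2535
  Sd branch = 0.0175·Sd^0.57·e^(0.008·RH+0.085·T) = 1.052 μm/a
  r_corr = 0.2535 + 1.052 = 1.306 μm/a
ISO 9224: D(t) = r_corr · t^b with b = 0.813 (zinc, B1)
  D(15) = 1.306 × 15^0.813 = 1.306 × 9.04 = 11.8 μm

D(15) = 11.8 μm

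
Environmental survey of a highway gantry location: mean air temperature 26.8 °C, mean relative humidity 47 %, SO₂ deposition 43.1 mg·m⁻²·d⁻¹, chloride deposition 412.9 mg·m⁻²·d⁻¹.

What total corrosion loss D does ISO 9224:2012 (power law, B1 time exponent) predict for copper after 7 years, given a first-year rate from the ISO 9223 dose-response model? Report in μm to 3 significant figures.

copper: temperature factor f = -0.080·(16.8) = -1.3440
  SO₂ term: 0.0053·43.1^0.26·exp(0.059·47-1.3440) = 0.05886
  Sd branch = 0.01025·Sd^0.27·e^(0.036·RH+0.049·T) = 1.052 μm/a
  sum: 0.05886 + 1.052 → r_corr = 1.111 μm/a
Power-law: D(7) = r_corr · 7^0.667
  D(7) = 1.111 × 7^0.667 = 1.111 × 3.662 = 4.069 μm

D(7) = 4.07 μm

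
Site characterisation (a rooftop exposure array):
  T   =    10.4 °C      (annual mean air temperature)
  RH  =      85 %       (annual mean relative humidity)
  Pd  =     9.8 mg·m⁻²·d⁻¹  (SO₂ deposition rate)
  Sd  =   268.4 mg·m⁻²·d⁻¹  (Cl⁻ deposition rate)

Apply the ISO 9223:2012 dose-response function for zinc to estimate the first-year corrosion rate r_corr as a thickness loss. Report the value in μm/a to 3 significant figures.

r_corr = 3.73 μm/a

zinc: T>10 °C ⇒ hinge -0.071·(10.4−10) = -0.0284
  sulphur-dioxide contribution → 1.708 μm/a
  chloride contribution → 2.026 μm/a
  total first-year rate 3.734 μm/a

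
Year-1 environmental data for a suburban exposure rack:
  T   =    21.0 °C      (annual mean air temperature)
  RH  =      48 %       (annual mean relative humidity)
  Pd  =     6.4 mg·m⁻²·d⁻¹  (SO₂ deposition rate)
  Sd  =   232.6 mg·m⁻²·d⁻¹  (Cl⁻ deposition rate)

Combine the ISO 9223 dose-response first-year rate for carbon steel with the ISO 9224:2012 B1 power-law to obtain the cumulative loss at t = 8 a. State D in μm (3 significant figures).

D(8) = 120 μm

carbon steel: temperature factor f = -0.054·(11.0) = -0.5940
  sulphur-dioxide contribution → 6.701 μm/a
  chloride contribution → 33.78 μm/a
  ⇒ r_corr(carbon steel) = 40.48 μm/a
ISO 9224: D(t) = r_corr · t^b with b = 0.523 (carbon steel, B1)
  D(8) = 40.48 × 8^0.523 = 40.48 × 2.967 = 120.1 μm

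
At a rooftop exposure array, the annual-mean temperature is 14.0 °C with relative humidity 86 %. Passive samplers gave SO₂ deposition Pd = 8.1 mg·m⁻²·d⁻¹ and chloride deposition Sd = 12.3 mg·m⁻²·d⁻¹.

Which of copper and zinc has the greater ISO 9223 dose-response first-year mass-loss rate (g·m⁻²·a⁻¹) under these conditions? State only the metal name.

copper: f(T) = -0.080·(T−10) [T>10 °C] = -0.3200
  Pd branch = 0.0053·Pd^0.26·e^(0.059·RH+f) = 1.06 μm/a
  Cl⁻ term: 0.01025·12.3^0.27·exp(0.036·86+0.049·14.0) = 0.8861
  r_corr = 1.06 + 0.8861 = 1.946 μm/a
  mass loss = 1.946 μm/a × 8.96 g/cm³ = 17.43 g·m⁻²·a⁻¹
zinc: temperature factor f = -0.071·(4.0) = -0.2840
  SO₂ term: 0.0129·8.1^0.44·exp(0.046·86-0.2840) = 1.274
  Cl⁻ term: 0.0175·12.3^0.57·exp(0.008·86+0.085·14.0) = 0.4785
  r_corr = 1.274 + 0.4785 = 1.752 μm/a
  mass loss = 1.752 μm/a × 7.14 g/cm³ = 12.51 g·m⁻²·a⁻¹
Ordering by g·m⁻²·a⁻¹: copper (17.4) > zinc (12.5)

copper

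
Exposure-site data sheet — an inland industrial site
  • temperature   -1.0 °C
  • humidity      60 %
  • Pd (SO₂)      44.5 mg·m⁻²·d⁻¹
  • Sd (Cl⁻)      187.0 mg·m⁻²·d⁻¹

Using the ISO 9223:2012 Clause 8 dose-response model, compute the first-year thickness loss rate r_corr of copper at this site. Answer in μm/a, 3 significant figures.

r_corr = 0.470 μm/a

copper: temperature factor f = +0.126·(-11.0) = -1.3860
  Pd branch = 0.0053·Pd^0.26·e^(0.059·RH+f) = 0.1226 μm/a
  Cl⁻ term: 0.01025·187.0^0.27·exp(0.036·60+0.049·-1.0) = 0.3475
  r_corr = 0.1226 + 0.3475 = 0.47 μm/a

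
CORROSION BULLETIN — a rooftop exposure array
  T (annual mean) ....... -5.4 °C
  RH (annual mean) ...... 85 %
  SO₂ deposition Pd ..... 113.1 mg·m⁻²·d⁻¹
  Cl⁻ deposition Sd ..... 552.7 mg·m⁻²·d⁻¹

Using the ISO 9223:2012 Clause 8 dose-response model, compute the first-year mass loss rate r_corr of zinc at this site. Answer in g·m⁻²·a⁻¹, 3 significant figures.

r_corr = 26.2 g·m⁻²·a⁻¹

zinc: temperature factor f = +0.038·(-15.4) = -0.5852
  Pd branch = 0.0129·Pd^0.44·e^(0.046·RH+f) = 2.871 μm/a
  Cl⁻ term: 0.0175·552.7^0.57·exp(0.008·85+0.085·-5.4) = 0.7984
  r_corr = 2.871 + 0.7984 = 3.67 μm/a
Convert to mass loss: 3.67 μm/a × 7.14 g/cm³ = 26.2 g·m⁻²·a⁻¹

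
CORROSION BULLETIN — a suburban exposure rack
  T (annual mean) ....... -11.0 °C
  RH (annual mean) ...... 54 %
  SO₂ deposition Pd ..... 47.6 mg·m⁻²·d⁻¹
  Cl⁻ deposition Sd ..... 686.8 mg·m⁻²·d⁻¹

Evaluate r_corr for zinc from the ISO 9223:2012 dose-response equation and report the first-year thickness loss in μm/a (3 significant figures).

zinc: f(T) = +0.038·(T−10) [T≤10 °C] = -0.7980
  Pd branch = 0.0129·Pd^0.44·e^(0.046·RH+f) = 0.381 μm/a
  Sd branch = 0.0175·Sd^0.57·e^(0.008·RH+0.085·T) = 0.4381 μm/a
  r_corr = 0.381 + 0.4381 = 0.8191 μm/a

r_corr = 0.819 μm/a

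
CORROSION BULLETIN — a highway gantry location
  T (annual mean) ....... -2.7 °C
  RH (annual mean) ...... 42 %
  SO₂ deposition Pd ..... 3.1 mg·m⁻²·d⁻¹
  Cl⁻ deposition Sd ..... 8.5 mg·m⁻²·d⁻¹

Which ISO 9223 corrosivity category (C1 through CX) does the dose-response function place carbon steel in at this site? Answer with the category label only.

carbon steel: f(T) = +0.150·(T−10) [T≤10 °C] = -1.9050
  Pd branch = 1.77·Pd^0.52·e^(0.02·RH+f) = 1.099 μm/a
  Cl⁻ term: 0.102·8.5^0.62·exp(0.033·42+0.04·-2.7) = 1.38
  r_corr = 1.099 + 1.38 = 2.479 μm/a
2.48 μm/a falls in (1.3, 25] for carbon steel → category C2

C2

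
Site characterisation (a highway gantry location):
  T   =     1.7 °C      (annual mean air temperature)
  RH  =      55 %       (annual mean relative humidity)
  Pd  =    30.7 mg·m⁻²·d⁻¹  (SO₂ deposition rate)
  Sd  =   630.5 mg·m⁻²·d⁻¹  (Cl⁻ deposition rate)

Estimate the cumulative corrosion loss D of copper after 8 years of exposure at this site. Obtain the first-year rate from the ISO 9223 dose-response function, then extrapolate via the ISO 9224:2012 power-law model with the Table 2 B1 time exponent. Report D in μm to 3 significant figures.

D(8) = 2.31 μm

copper: temperature factor f = +0.126·(-8.3) = -1.0458
  SO₂ term: 0.0053·30.7^0.26·exp(0.059·55-1.0458) = 0.1164
  Sd branch = 0.01025·Sd^0.27·e^(0.036·RH+0.049·T) = 0.46 μm/a
  sum: 0.1164 + 0.46 → r_corr = 0.5764 μm/a
Long-term exponent b (ISO 9224 Table 2, B1) = 0.667
  D(8) = 0.5764 × 8^0.667 = 0.5764 × 4.003 = 2.307 μm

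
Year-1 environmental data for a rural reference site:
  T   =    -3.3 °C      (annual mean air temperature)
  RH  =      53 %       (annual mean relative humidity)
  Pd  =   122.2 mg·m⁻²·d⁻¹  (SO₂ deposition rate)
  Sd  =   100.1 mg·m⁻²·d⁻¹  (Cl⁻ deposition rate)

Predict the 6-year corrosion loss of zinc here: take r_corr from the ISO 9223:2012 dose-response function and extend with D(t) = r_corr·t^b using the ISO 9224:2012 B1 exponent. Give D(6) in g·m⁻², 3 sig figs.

D(6) = 31.2 g·m⁻²

zinc: temperature factor f = +0.038·(-13.3) = -0.5054
  sulphur-dioxide contribution → 0.7383 μm/a
  chloride contribution → 0.279 μm/a
  total first-year rate 1.017 μm/a
Long-term exponent b (ISO 9224 Table 2, B1) = 0.813
  D(6) = 1.017 × 6^0.813 = 1.017 × 4.292 = 4.366 μm
  Mass loss = 4.366 μm × 7.14 g/cm³ = 31.17 g·m⁻²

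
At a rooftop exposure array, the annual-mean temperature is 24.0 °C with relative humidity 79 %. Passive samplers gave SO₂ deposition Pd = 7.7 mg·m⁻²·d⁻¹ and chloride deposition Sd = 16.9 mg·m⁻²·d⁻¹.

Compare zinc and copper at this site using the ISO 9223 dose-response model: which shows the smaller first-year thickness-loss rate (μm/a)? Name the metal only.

copper

zinc: temperature factor f = -0.071·(14.0) = -0.9940
  Pd branch = 0.0129·Pd^0.44·e^(0.046·RH+f) = 0.4438 μm/a
  Sd branch = 0.0175·Sd^0.57·e^(0.008·RH+0.085·T) = 1.269 μm/a
  sum: 0.4438 + 1.269 → r_corr = 1.713 μm/a
copper: f(T) = -0.080·(T−10) [T>10 °C] = -1.1200
  Pd branch = 0.0053·Pd^0.26·e^(0.059·RH+f) = 0.3109 μm/a
  Cl⁻ term: 0.01025·16.9^0.27·exp(0.036·79+0.049·24.0) = 1.225
  r_corr = 0.3109 + 1.225 = 1.536 μm/a
Ordering by μm/a: zinc (1.71) > copper (1.54)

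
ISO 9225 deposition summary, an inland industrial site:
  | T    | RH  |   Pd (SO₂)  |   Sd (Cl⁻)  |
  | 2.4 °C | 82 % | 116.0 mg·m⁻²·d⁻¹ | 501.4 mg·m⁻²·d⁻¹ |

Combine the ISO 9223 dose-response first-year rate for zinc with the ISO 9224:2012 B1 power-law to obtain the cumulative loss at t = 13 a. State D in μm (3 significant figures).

zinc: temperature factor f = +0.038·(-7.6) = -0.2888
  sulphur-dioxide contribution → 3.402 μm/a
  chloride contribution → 1.431 μm/a
  total first-year rate 4.833 μm/a
Power-law: D(13) = r_corr · 13^0.813
  D(13) = 4.833 × 13^0.813 = 4.833 × 8.047 = 38.89 μm

D(13) = 38.9 μm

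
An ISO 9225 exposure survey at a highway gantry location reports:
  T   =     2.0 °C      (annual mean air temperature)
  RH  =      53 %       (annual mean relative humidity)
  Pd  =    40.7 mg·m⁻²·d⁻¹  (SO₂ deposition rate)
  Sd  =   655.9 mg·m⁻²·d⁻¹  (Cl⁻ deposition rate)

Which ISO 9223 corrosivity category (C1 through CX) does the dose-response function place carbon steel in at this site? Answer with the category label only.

carbon steel: T≤10 °C ⇒ hinge +0.150·(2.0−10) = -1.2000
  Pd branch = 1.77·Pd^0.52·e^(0.02·RH+f) = 10.57 μm/a
  Sd branch = 0.102·Sd^0.62·e^(0.033·RH+0.04·T) = 35.43 μm/a
  sum: 10.57 + 35.43 → r_corr = 46 μm/a
ISO 9223 Table 2 (carbon steel): 25 < 46 ≤ 50 μm/a ⇒ C3

C3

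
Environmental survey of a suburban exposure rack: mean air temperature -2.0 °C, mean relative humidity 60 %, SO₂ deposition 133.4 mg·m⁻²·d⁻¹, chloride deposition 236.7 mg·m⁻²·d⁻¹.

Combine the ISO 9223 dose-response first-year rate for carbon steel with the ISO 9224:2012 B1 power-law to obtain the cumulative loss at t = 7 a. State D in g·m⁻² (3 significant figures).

carbon steel: T≤10 °C ⇒ hinge +0.150·(-2.0−10) = -1.8000
  sulphur-dioxide contribution → 12.37 μm/a
  chloride contribution → 20.22 μm/a
  total first-year rate 32.59 μm/a
Power-law: D(7) = r_corr · 7^0.523
  D(7) = 32.59 × 7^0.523 = 32.59 × 2.767 = 90.18 μm
  Mass loss = 90.18 μm × 7.85 g/cm³ = 707.9 g·m⁻²

D(7) = 708 g·m⁻²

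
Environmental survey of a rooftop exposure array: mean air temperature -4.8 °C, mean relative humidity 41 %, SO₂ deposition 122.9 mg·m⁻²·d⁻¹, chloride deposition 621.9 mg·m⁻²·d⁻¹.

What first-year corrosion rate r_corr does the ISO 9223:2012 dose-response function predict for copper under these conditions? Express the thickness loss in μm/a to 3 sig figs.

r_corr = 0.234 μm/a

copper: T≤10 °C ⇒ hinge +0.126·(-4.8−10) = -1.8648
  Pd branch = 0.0053·Pd^0.26·e^(0.059·RH+f) = 0.03223 μm/a
  Cl⁻ term: 0.01025·621.9^0.27·exp(0.036·41+0.049·-4.8) = 0.2013
  sum: 0.03223 + 0.2013 → r_corr = 0.2336 μm/a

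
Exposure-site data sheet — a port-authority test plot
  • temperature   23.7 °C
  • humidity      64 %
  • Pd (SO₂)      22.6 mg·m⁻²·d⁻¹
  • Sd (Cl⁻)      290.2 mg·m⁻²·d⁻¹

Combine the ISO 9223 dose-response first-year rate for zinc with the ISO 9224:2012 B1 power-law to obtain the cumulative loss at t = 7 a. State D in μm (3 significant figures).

D(7) = 28.8 μm

zinc: temperature factor f = -0.071·(13.7) = -0.9727
  Pd branch = 0.0129·Pd^0.44·e^(0.046·RH+f) = 0.3652 μm/a
  Cl⁻ term: 0.0175·290.2^0.57·exp(0.008·64+0.085·23.7) = 5.547
  sum: 0.3652 + 5.547 → r_corr = 5.912 μm/a
Power-law: D(7) = r_corr · 7^0.813
  D(7) = 5.912 × 7^0.813 = 5.912 × 4.865 = 28.76 μm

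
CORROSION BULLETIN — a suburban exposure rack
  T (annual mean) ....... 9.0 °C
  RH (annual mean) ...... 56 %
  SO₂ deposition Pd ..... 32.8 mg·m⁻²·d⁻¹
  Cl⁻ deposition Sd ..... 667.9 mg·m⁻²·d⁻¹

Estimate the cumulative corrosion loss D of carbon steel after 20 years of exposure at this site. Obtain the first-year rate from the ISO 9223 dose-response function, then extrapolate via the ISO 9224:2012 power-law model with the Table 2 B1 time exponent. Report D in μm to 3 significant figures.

carbon steel: T≤10 °C ⇒ hinge +0.150·(9.0−10) = -0.1500
  SO₂ term: 1.77·32.8^0.52·exp(0.02·56-0.1500) = 28.67
  Cl⁻ term: 0.102·667.9^0.62·exp(0.033·56+0.04·9.0) = 52.34
  r_corr = 28.67 + 52.34 = 81.02 μm/a
ISO 9224: D(t) = r_corr · t^b with b = 0.523 (carbon steel, B1)
  D(20) = 81.02 × 20^0.523 = 81.02 × 4.791 = 388.2 μm

D(20) = 388 μm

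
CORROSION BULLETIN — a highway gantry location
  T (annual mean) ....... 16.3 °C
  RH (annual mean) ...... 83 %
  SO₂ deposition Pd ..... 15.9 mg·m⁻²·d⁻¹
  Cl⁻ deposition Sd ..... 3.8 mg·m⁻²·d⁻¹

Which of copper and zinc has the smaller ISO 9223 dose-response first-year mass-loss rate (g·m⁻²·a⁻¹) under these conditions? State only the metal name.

zinc

copper: T>10 °C ⇒ hinge -0.080·(16.3−10) = -0.5040
  sulphur-dioxide contribution → 0.88 μm/a
  chloride contribution → 0.6483 μm/a
  ⇒ r_corr(copper) = 1.528 μm/a
  mass loss = 1.528 μm/a × 8.96 g/cm³ = 13.69 g·m⁻²·a⁻¹
zinc: f(T) = -0.071·(T−10) [T>10 °C] = -0.4473
  sulphur-dioxide contribution → 1.268 μm/a
  chloride contribution → 0.2908 μm/a
  total first-year rate 1.559 μm/a
  mass loss = 1.559 μm/a × 7.14 g/cm³ = 11.13 g·m⁻²·a⁻¹
Ordering by g·m⁻²·a⁻¹: copper (13.7) > zinc (11.1)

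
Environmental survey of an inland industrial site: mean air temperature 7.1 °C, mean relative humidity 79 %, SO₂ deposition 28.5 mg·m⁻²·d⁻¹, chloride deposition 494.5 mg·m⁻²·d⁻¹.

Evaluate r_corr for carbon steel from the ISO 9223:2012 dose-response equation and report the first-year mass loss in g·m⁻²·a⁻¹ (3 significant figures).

carbon steel: T≤10 °C ⇒ hinge +0.150·(7.1−10) = -0.4350
  SO₂ term: 1.77·28.5^0.52·exp(0.02·79-0.4350) = 31.75
  Sd branch = 0.102·Sd^0.62·e^(0.033·RH+0.04·T) = 86.01 μm/a
  r_corr = 31.75 + 86.01 = 117.8 μm/a
Convert to mass loss: 117.8 μm/a × 7.85 g/cm³ = 924.4 g·m⁻²·a⁻¹

r_corr = 924 g·m⁻²·a⁻¹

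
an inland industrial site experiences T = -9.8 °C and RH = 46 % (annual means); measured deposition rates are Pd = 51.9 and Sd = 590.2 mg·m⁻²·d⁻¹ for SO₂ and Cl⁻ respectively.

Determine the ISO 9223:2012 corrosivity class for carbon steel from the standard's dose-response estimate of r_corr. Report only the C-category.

C2

carbon steel: temperature factor f = +0.150·(-19.8) = -2.9700
  sulphur-dioxide contribution → 1.776 μm/a
  chloride contribution → 16.43 μm/a
  ⇒ r_corr(carbon steel) = 18.21 μm/a
ISO 9223 Table 2 (carbon steel): 1.3 < 18.2 ≤ 25 μm/a ⇒ C2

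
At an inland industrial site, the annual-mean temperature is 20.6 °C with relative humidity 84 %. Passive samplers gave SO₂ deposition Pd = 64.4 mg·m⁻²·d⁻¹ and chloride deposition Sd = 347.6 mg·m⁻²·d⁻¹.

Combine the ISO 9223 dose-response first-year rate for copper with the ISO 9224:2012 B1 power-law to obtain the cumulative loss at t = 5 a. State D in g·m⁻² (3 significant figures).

copper: T>10 °C ⇒ hinge -0.080·(20.6−10) = -0.8480
  Pd branch = 0.0053·Pd^0.26·e^(0.059·RH+f) = 0.9521 μm/a
  Cl⁻ term: 0.01025·347.6^0.27·exp(0.036·84+0.049·20.6) = 2.809
  r_corr = 0.9521 + 2.809 = 3.761 μm/a
Long-term exponent b (ISO 9224 Table 2, B1) = 0.667
  D(5) = 3.761 × 5^0.667 = 3.761 × 2.926 = 11 μm
  Mass loss = 11 μm × 8.96 g/cm³ = 98.58 g·m⁻²

D(5) = 98.6 g·m⁻²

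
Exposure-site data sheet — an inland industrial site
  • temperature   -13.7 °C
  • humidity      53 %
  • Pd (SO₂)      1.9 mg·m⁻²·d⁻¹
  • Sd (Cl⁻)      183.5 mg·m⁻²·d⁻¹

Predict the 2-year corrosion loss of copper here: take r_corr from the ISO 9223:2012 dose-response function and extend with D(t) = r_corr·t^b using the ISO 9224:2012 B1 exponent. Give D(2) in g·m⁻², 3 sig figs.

copper: temperature factor f = +0.126·(-23.7) = -2.9862
  SO₂ term: 0.0053·1.9^0.26·exp(0.059·53-2.9862) = 0.007209
  Sd branch = 0.01025·Sd^0.27·e^(0.036·RH+0.049·T) = 0.1442 μm/a
  sum: 0.007209 + 0.1442 → r_corr = 0.1514 μm/a
ISO 9224: D(t) = r_corr · t^b with b = 0.667 (copper, B1)
  D(2) = 0.1514 × 2^0.667 = 0.1514 × 1.588 = 0.2404 μm
  Mass loss = 0.2404 μm × 8.96 g/cm³ = 2.154 g·m⁻²

D(2) = 2.15 g·m⁻²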